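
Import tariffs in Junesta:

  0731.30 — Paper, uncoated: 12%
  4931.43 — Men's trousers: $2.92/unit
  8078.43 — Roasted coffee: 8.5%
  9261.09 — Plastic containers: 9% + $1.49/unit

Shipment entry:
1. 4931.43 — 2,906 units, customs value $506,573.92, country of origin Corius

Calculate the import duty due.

Line 1 (4931.43, Corius, 2,906 units, $506,573.92):
Base rate for 4931.43 is $2.92/unit.
Duty = 2,906 × $2.92 = $8,485.52.

$8,485.52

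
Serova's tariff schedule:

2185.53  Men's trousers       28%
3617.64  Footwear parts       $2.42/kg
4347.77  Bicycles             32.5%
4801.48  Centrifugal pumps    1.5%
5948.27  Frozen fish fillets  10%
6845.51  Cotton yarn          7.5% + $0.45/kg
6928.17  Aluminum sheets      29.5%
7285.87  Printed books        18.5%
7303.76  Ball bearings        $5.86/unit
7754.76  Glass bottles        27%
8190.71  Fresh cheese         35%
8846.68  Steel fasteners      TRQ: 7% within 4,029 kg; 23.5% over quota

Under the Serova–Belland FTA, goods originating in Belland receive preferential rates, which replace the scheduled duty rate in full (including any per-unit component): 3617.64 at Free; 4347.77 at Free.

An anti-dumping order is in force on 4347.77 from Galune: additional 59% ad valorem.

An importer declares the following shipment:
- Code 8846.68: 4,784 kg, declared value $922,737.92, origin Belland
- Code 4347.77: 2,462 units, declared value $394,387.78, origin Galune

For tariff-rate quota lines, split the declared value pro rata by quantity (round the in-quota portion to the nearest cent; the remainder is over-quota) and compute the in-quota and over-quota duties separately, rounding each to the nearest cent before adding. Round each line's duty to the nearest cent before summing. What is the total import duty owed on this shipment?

Line 1 (8846.68, Belland, 4,784 kg, $922,737.92):
Code 8846.68 is under a tariff-rate quota (threshold 4,029 kg). In-quota: 4,029 kg at 7%; over-quota: 755 kg at 23.5%.
Pro-rata value split: in-quota = $922,737.92 × 4,029/4,784 = $777,113.52; over-quota = $922,737.92 − $777,113.52 = $145,624.40.
In-quota duty = $777,113.52 × 7% = $54,397.95. Over-quota duty = $145,624.40 × 23.5% = $34,221.73.
Line duty = $54,397.95 + $34,221.73 = $88,619.68.
Line 2 (4347.77, Galune, 2,462 units, $394,387.78):
Base rate for 4347.77 is 32.5%.
4347.77 has an FTA preferential rate, but origin Galune is not Belland; base rate stands.
Additional duty on 4347.77 from Galune: +59%. Applied ad valorem rate: 32.5% + 59% = 91.5%.
Duty = $394,387.78 × 91.5% = $360,864.82.
Total = $88,619.68 + $360,864.82 = $449,484.50.

$449,484.50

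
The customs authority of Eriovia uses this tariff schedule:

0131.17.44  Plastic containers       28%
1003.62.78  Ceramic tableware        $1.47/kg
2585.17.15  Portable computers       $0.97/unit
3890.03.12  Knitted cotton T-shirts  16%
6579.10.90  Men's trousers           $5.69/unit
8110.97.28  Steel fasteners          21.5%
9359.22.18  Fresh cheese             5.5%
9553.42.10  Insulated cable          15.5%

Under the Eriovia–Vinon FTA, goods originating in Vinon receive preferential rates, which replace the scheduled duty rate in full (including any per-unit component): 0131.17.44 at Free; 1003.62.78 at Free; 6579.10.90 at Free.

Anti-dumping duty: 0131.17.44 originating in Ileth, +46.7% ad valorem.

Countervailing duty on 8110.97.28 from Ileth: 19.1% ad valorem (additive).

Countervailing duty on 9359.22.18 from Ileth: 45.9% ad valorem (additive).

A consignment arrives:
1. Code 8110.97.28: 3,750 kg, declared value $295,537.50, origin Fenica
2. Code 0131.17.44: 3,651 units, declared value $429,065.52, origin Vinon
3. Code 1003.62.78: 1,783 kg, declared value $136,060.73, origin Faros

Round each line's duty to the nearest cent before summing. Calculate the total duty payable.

Line 1 (8110.97.28, Fenica, 3,750 kg, $295,537.50):
Base rate for 8110.97.28 is 21.5%.
The additional-duty order on 8110.97.28 targets Ileth, not Fenica; it does not apply.
Duty = $295,537.50 × 21.5% = $63,540.56.
Line 2 (0131.17.44, Vinon, 3,651 units, $429,065.52):
Base rate for 0131.17.44 is 28%.
Origin Vinon qualifies under the Eriovia–Vinon agreement and 0131.17.44 is covered: preferential rate Free applies instead.
The additional-duty order on 0131.17.44 targets Ileth, not Vinon; it does not apply.
Duty = $429,065.52 × 0% = $0.00.
Line 3 (1003.62.78, Faros, 1,783 kg, $136,060.73):
Base rate for 1003.62.78 is $1.47/kg.
1003.62.78 has an FTA preferential rate, but origin Faros is not Vinon; base rate stands.
Duty = 1,783 × $1.47 = $2,621.01.
Total = $63,540.56 + $0.00 + $2,621.01 = $66,161.57.

$66,161.57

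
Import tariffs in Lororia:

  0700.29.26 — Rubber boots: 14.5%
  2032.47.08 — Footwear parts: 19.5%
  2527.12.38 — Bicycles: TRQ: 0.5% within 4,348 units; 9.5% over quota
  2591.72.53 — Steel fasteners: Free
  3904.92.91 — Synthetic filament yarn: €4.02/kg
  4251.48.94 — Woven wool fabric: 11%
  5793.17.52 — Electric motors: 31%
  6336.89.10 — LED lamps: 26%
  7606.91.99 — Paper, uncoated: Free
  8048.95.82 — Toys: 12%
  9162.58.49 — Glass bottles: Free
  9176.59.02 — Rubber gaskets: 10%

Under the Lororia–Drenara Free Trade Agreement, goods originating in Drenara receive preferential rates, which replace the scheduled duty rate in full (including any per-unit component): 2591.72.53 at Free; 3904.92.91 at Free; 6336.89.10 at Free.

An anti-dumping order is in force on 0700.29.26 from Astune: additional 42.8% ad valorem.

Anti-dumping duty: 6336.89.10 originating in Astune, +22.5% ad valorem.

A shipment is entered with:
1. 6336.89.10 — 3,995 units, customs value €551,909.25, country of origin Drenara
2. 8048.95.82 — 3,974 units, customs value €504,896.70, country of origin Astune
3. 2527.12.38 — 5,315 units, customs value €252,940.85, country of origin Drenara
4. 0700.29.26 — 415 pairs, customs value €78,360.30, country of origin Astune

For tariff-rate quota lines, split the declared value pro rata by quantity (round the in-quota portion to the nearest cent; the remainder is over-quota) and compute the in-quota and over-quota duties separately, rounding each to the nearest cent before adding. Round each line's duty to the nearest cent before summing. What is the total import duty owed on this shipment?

Line 1 (6336.89.10, Drenara, 3,995 units, €551,909.25):
Base rate for 6336.89.10 is 26%.
Origin Drenara qualifies under the Lororia–Drenara agreement and 6336.89.10 is covered: preferential rate Free applies instead.
The additional-duty order on 6336.89.10 targets Astune, not Drenara; it does not apply.
Duty = €551,909.25 × 0% = €0.00.
Line 2 (8048.95.82, Astune, 3,974 units, €504,896.70):
Base rate for 8048.95.82 is 12%.
Duty = €504,896.70 × 12% = €60,587.60.
Line 3 (2527.12.38, Drenara, 5,315 units, €252,940.85):
Code 2527.12.38 is under a tariff-rate quota (threshold 4,348 units). In-quota: 4,348 units at 0.5%; over-quota: 967 units at 9.5%.
Pro-rata value split: in-quota = €252,940.85 × 4,348/5,315 = €206,921.32; over-quota = €252,940.85 − €206,921.32 = €46,019.53.
In-quota duty = €206,921.32 × 0.5% = €1,034.61. Over-quota duty = €46,019.53 × 9.5% = €4,371.86.
Line duty = €1,034.61 + €4,371.86 = €5,406.47.
Line 4 (0700.29.26, Astune, 415 pairs, €78,360.30):
Base rate for 0700.29.26 is 14.5%.
Additional duty on 0700.29.26 from Astune: +42.8%. Applied ad valorem rate: 14.5% + 42.8% = 57.3%.
Duty = €78,360.30 × 57.3% = €44,900.45.
Total = €0.00 + €60,587.60 + €5,406.47 + €44,900.45 = €110,894.52.

€110,894.52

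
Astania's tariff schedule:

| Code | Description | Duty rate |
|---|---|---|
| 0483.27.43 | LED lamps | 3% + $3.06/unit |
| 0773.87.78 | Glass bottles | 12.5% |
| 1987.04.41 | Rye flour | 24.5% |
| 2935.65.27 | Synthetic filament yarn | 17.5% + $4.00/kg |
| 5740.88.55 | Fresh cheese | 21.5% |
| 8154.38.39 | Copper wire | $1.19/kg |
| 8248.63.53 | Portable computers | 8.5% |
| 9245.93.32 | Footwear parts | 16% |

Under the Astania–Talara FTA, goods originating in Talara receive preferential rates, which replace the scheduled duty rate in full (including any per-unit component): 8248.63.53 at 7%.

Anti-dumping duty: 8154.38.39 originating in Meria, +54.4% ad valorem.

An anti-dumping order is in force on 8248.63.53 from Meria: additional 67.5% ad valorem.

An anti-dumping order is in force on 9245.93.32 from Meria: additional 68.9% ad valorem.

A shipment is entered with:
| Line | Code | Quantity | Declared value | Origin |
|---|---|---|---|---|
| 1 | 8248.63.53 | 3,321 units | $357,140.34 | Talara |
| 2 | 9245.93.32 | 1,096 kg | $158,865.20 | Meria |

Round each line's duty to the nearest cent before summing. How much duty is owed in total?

$159,876.37

Line 1 (8248.63.53, Talara, 3,321 units, $357,140.34):
Base rate for 8248.63.53 is 8.5%.
Origin Talara qualifies under the Astania–Talara agreement and 8248.63.53 is covered: preferential rate 7% applies instead.
The additional-duty order on 8248.63.53 targets Meria, not Talara; it does not apply.
Duty = $357,140.34 × 7% = $24,999.82.
Line 2 (9245.93.32, Meria, 1,096 kg, $158,865.20):
Base rate for 9245.93.32 is 16%.
Additional duty on 9245.93.32 from Meria: +68.9%. Applied ad valorem rate: 16% + 68.9% = 84.9%.
Duty = $158,865.20 × 84.9% = $134,876.55.
Total = $24,999.82 + $134,876.55 = $159,876.37.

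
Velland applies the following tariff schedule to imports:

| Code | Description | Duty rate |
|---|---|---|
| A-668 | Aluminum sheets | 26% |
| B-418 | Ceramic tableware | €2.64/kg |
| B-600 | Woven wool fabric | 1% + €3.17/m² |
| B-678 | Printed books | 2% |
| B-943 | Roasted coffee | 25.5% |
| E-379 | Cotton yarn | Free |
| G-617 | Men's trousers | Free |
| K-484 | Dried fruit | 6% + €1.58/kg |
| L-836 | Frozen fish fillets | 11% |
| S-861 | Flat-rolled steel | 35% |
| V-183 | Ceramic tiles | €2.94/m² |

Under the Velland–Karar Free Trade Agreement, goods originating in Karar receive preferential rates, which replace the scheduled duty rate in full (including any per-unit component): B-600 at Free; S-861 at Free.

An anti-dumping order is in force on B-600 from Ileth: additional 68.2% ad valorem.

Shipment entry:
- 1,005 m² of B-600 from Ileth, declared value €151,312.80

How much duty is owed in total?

€107,894.31

Line 1 (B-600, Ileth, 1,005 m², €151,312.80):
Base rate for B-600 is 1% + €3.17/m².
B-600 has an FTA preferential rate, but origin Ileth is not Karar; base rate stands.
Additional duty on B-600 from Ileth: +68.2%. Applied ad valorem rate: 1% + 68.2% = 69.2%.
Duty = €151,312.80 × 69.2% + 1,005 × €3.17 = €107,894.31.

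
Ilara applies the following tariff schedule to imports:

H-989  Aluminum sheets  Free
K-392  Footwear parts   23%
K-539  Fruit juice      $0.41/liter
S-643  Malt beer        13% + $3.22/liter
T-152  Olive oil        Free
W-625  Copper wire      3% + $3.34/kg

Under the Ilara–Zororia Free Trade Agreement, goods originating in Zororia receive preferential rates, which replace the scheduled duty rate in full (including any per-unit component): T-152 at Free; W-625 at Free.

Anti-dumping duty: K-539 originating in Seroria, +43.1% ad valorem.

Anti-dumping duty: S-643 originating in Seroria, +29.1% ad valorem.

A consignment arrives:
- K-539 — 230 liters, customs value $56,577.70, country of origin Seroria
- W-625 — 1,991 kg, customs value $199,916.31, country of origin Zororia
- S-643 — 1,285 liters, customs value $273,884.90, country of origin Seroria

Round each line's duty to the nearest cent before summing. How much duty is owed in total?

Line 1 (K-539, Seroria, 230 liters, $56,577.70):
Base rate for K-539 is $0.41/liter.
Additional duty on K-539 from Seroria: +43.1% ad valorem. Applied ad valorem rate = 43.1%.
Duty = $56,577.70 × 43.1% + 230 × $0.41 = $24,479.29.
Line 2 (W-625, Zororia, 1,991 kg, $199,916.31):
Base rate for W-625 is 3% + $3.34/kg.
Origin Zororia qualifies under the Ilara–Zororia agreement and W-625 is covered: preferential rate Free applies instead.
Duty = $199,916.31 × 0% = $0.00.
Line 3 (S-643, Seroria, 1,285 liters, $273,884.90):
Base rate for S-643 is 13% + $3.22/liter.
Additional duty on S-643 from Seroria: +29.1%. Applied ad valorem rate: 13% + 29.1% = 42.1%.
Duty = $273,884.90 × 42.1% + 1,285 × $3.22 = $119,443.24.
Total = $24,479.29 + $0.00 + $119,443.24 = $143,922.53.

$143,922.53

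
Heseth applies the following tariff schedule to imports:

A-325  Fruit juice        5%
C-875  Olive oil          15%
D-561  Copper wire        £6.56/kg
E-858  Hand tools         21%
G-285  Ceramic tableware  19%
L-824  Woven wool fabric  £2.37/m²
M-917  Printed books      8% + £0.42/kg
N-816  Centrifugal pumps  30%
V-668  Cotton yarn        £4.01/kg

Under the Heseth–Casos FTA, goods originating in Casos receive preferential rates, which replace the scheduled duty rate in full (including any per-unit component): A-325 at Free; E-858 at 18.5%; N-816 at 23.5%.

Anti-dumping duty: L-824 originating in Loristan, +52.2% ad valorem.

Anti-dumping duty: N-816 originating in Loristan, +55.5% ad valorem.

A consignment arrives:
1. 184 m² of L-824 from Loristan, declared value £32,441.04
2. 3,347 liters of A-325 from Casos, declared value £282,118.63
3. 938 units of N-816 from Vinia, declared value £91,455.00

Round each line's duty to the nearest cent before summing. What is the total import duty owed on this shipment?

Line 1 (L-824, Loristan, 184 m², £32,441.04):
Base rate for L-824 is £2.37/m².
Additional duty on L-824 from Loristan: +52.2% ad valorem. Applied ad valorem rate = 52.2%.
Duty = £32,441.04 × 52.2% + 184 × £2.37 = £17,370.30.
Line 2 (A-325, Casos, 3,347 liters, £282,118.63):
Base rate for A-325 is 5%.
Origin Casos qualifies under the Heseth–Casos agreement and A-325 is covered: preferential rate Free applies instead.
Duty = £282,118.63 × 0% = £0.00.
Line 3 (N-816, Vinia, 938 units, £91,455.00):
Base rate for N-816 is 30%.
N-816 has an FTA preferential rate, but origin Vinia is not Casos; base rate stands.
The additional-duty order on N-816 targets Loristan, not Vinia; it does not apply.
Duty = £91,455.00 × 30% = £27,436.50.
Total = £17,370.30 + £0.00 + £27,436.50 = £44,806.80.

£44,806.80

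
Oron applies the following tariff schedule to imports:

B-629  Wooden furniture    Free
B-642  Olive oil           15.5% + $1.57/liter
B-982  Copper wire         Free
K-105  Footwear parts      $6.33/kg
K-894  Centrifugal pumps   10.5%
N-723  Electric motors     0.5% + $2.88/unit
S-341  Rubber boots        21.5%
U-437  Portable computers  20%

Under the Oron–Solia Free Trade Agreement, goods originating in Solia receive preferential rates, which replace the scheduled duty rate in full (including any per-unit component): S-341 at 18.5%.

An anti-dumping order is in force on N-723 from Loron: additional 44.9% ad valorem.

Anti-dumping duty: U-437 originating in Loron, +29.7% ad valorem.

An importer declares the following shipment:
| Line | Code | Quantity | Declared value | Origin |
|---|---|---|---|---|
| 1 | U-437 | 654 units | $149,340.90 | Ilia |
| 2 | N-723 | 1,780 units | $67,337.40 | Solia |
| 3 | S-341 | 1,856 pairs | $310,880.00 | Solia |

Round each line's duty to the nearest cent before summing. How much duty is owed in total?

Line 1 (U-437, Ilia, 654 units, $149,340.90):
Base rate for U-437 is 20%.
The additional-duty order on U-437 targets Loron, not Ilia; it does not apply.
Duty = $149,340.90 × 20% = $29,868.18.
Line 2 (N-723, Solia, 1,780 units, $67,337.40):
Base rate for N-723 is 0.5% + $2.88/unit.
Origin Solia is the FTA partner but N-723 is not on the preference list; base rate stands.
The additional-duty order on N-723 targets Loron, not Solia; it does not apply.
Duty = $67,337.40 × 0.5% + 1,780 × $2.88 = $5,463.09.
Line 3 (S-341, Solia, 1,856 pairs, $310,880.00):
Base rate for S-341 is 21.5%.
Origin Solia qualifies under the Oron–Solia agreement and S-341 is covered: preferential rate 18.5% applies instead.
Duty = $310,880.00 × 18.5% = $57,512.80.
Total = $29,868.18 + $5,463.09 + $57,512.80 = $92,844.07.

$92,844.07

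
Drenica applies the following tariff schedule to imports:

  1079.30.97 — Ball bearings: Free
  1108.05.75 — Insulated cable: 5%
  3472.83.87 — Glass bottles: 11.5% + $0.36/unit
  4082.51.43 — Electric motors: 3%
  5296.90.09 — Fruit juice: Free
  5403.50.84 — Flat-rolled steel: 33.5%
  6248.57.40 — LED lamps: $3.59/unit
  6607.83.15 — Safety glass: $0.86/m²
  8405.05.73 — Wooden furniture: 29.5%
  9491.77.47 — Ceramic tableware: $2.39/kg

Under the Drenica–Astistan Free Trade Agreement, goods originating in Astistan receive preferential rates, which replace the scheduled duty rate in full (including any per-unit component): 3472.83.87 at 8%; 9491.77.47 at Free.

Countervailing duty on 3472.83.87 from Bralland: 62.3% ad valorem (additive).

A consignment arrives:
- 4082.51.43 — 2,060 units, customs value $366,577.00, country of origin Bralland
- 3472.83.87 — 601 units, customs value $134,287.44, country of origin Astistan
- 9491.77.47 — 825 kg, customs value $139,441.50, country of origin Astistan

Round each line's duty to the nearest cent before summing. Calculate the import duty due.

$21,740.31

Line 1 (4082.51.43, Bralland, 2,060 units, $366,577.00):
Base rate for 4082.51.43 is 3%.
Duty = $366,577.00 × 3% = $10,997.31.
Line 2 (3472.83.87, Astistan, 601 units, $134,287.44):
Base rate for 3472.83.87 is 11.5% + $0.36/unit.
Origin Astistan qualifies under the Drenica–Astistan agreement and 3472.83.87 is covered: preferential rate 8% applies instead.
The additional-duty order on 3472.83.87 targets Bralland, not Astistan; it does not apply.
Duty = $134,287.44 × 8% = $10,743.00.
Line 3 (9491.77.47, Astistan, 825 kg, $139,441.50):
Base rate for 9491.77.47 is $2.39/kg.
Origin Astistan qualifies under the Drenica–Astistan agreement and 9491.77.47 is covered: preferential rate Free applies instead.
Duty = $139,441.50 × 0% = $0.00.
Total = $10,997.31 + $10,743.00 + $0.00 = $21,740.31.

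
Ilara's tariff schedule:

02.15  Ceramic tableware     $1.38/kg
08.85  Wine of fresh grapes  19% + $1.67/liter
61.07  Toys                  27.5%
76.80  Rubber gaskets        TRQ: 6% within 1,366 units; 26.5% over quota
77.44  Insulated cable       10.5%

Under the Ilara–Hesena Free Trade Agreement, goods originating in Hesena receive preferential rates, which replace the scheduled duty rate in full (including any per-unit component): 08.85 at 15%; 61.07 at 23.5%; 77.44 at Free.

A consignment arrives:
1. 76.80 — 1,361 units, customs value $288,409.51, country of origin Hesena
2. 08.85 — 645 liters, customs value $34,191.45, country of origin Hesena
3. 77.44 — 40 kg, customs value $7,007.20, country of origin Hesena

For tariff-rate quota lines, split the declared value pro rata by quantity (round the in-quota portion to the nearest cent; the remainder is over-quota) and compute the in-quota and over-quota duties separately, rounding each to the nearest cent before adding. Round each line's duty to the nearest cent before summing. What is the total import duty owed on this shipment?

Line 1 (76.80, Hesena, 1,361 units, $288,409.51):
Code 76.80 is under a tariff-rate quota (threshold 1,366 units). Quantity 1,361 units is within the quota, so the in-quota rate 6% applies to the full value.
Duty = $288,409.51 × 6% = $17,304.57.
Line 2 (08.85, Hesena, 645 liters, $34,191.45):
Base rate for 08.85 is 19% + $1.67/liter.
Origin Hesena qualifies under the Ilara–Hesena agreement and 08.85 is covered: preferential rate 15% applies instead.
Duty = $34,191.45 × 15% = $5,128.72.
Line 3 (77.44, Hesena, 40 kg, $7,007.20):
Base rate for 77.44 is 10.5%.
Origin Hesena qualifies under the Ilara–Hesena agreement and 77.44 is covered: preferential rate Free applies instead.
Duty = $7,007.20 × 0% = $0.00.
Total = $17,304.57 + $5,128.72 + $0.00 = $22,433.29.

$22,433.29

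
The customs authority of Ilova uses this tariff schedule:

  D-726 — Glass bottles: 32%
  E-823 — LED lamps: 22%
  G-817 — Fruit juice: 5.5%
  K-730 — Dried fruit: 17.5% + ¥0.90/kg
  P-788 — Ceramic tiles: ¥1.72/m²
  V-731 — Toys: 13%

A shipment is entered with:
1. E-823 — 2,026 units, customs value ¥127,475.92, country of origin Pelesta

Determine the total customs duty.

Line 1 (E-823, Pelesta, 2,026 units, ¥127,475.92):
Base rate for E-823 is 22%.
Duty = ¥127,475.92 × 22% = ¥28,044.70.

¥28,044.70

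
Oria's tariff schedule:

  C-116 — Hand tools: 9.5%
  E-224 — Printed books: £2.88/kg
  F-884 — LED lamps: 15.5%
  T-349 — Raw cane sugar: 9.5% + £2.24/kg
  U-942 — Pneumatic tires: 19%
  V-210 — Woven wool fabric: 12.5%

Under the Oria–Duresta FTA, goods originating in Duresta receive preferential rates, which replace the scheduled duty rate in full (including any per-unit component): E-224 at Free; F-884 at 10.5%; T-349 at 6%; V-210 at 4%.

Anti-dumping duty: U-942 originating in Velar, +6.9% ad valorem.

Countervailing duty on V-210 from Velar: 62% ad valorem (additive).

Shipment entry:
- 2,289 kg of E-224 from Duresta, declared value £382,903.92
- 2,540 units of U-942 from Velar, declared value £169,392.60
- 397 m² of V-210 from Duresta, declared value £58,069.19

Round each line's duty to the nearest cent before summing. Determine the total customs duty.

£46,195.45

Line 1 (E-224, Duresta, 2,289 kg, £382,903.92):
Base rate for E-224 is £2.88/kg.
Origin Duresta qualifies under the Oria–Duresta agreement and E-224 is covered: preferential rate Free applies instead.
Duty = £382,903.92 × 0% = £0.00.
Line 2 (U-942, Velar, 2,540 units, £169,392.60):
Base rate for U-942 is 19%.
Additional duty on U-942 from Velar: +6.9%. Applied ad valorem rate: 19% + 6.9% = 25.9%.
Duty = £169,392.60 × 25.9% = £43,872.68.
Line 3 (V-210, Duresta, 397 m², £58,069.19):
Base rate for V-210 is 12.5%.
Origin Duresta qualifies under the Oria–Duresta agreement and V-210 is covered: preferential rate 4% applies instead.
The additional-duty order on V-210 targets Velar, not Duresta; it does not apply.
Duty = £58,069.19 × 4% = £2,322.77.
Total = £0.00 + £43,872.68 + £2,322.77 = £46,195.45.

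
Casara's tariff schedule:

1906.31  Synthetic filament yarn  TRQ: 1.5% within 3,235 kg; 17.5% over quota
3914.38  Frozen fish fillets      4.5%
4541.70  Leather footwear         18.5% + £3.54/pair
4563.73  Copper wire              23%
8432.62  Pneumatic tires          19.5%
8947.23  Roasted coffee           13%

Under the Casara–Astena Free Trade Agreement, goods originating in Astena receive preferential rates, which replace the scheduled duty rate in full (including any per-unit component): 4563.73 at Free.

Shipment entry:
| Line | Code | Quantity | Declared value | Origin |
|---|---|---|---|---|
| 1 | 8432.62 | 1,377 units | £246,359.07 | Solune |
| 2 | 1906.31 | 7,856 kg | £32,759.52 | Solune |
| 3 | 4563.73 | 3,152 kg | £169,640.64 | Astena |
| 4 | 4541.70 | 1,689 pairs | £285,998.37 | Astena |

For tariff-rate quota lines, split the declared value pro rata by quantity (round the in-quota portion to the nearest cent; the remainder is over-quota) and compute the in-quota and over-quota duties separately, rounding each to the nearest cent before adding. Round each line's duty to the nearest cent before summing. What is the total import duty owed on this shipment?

Line 1 (8432.62, Solune, 1,377 units, £246,359.07):
Base rate for 8432.62 is 19.5%.
Duty = £246,359.07 × 19.5% = £48,040.02.
Line 2 (1906.31, Solune, 7,856 kg, £32,759.52):
Code 1906.31 is under a tariff-rate quota (threshold 3,235 kg). In-quota: 3,235 kg at 1.5%; over-quota: 4,621 kg at 17.5%.
Pro-rata value split: in-quota = £32,759.52 × 3,235/7,856 = £13,489.95; over-quota = £32,759.52 − £13,489.95 = £19,269.57.
In-quota duty = £13,489.95 × 1.5% = £202.35. Over-quota duty = £19,269.57 × 17.5% = £3,372.17.
Line duty = £202.35 + £3,372.17 = £3,574.52.
Line 3 (4563.73, Astena, 3,152 kg, £169,640.64):
Base rate for 4563.73 is 23%.
Origin Astena qualifies under the Casara–Astena agreement and 4563.73 is covered: preferential rate Free applies instead.
Duty = £169,640.64 × 0% = £0.00.
Line 4 (4541.70, Astena, 1,689 pairs, £285,998.37):
Base rate for 4541.70 is 18.5% + £3.54/pair.
Origin Astena is the FTA partner but 4541.70 is not on the preference list; base rate stands.
Duty = £285,998.37 × 18.5% + 1,689 × £3.54 = £58,888.76.
Total = £48,040.02 + £3,574.52 + £0.00 + £58,888.76 = £110,503.30.

£110,503.30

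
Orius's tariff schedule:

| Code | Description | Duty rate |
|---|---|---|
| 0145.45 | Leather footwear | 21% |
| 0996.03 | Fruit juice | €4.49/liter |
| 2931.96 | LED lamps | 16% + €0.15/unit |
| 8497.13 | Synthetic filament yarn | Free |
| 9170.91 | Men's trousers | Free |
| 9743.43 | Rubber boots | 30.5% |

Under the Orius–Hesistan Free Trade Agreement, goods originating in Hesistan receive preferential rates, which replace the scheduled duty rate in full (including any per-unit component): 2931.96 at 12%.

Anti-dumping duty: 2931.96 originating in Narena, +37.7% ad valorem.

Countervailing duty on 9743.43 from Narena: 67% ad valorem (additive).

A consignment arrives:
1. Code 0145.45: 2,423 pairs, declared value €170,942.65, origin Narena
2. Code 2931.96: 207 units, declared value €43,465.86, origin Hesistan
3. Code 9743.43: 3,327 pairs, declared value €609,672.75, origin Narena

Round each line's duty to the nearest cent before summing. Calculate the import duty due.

€635,544.79

Line 1 (0145.45, Narena, 2,423 pairs, €170,942.65):
Base rate for 0145.45 is 21%.
Duty = €170,942.65 × 21% = €35,897.96.
Line 2 (2931.96, Hesistan, 207 units, €43,465.86):
Base rate for 2931.96 is 16% + €0.15/unit.
Origin Hesistan qualifies under the Orius–Hesistan agreement and 2931.96 is covered: preferential rate 12% applies instead.
The additional-duty order on 2931.96 targets Narena, not Hesistan; it does not apply.
Duty = €43,465.86 × 12% = €5,215.90.
Line 3 (9743.43, Narena, 3,327 pairs, €609,672.75):
Base rate for 9743.43 is 30.5%.
Additional duty on 9743.43 from Narena: +67%. Applied ad valorem rate: 30.5% + 67% = 97.5%.
Duty = €609,672.75 × 97.5% = €594,430.93.
Total = €35,897.96 + €5,215.90 + €594,430.93 = €635,544.79.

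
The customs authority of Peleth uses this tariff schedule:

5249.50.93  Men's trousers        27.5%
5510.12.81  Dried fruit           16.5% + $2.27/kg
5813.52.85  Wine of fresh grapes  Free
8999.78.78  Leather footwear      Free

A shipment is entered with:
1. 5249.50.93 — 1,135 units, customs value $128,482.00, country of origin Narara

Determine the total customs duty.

$35,332.55

Line 1 (5249.50.93, Narara, 1,135 units, $128,482.00):
Base rate for 5249.50.93 is 27.5%.
Duty = $128,482.00 × 27.5% = $35,332.55.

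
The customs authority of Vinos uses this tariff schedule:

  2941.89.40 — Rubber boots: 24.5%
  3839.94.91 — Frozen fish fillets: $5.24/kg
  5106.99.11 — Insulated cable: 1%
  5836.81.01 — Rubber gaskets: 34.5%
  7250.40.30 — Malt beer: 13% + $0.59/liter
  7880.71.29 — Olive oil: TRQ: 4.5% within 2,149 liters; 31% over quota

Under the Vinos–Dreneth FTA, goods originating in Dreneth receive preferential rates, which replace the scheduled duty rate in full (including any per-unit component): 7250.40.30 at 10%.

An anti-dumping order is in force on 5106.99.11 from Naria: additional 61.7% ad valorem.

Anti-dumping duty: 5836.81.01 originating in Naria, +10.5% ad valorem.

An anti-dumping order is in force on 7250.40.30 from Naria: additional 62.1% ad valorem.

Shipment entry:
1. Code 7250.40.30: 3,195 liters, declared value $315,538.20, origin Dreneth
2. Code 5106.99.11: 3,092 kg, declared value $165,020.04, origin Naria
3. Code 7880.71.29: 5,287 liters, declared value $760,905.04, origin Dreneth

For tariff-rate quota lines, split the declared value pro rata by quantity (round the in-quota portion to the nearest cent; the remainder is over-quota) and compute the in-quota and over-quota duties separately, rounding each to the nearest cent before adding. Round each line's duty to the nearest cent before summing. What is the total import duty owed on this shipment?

Line 1 (7250.40.30, Dreneth, 3,195 liters, $315,538.20):
Base rate for 7250.40.30 is 13% + $0.59/liter.
Origin Dreneth qualifies under the Vinos–Dreneth agreement and 7250.40.30 is covered: preferential rate 10% applies instead.
The additional-duty order on 7250.40.30 targets Naria, not Dreneth; it does not apply.
Duty = $315,538.20 × 10% = $31,553.82.
Line 2 (5106.99.11, Naria, 3,092 kg, $165,020.04):
Base rate for 5106.99.11 is 1%.
Additional duty on 5106.99.11 from Naria: +61.7%. Applied ad valorem rate: 1% + 61.7% = 62.7%.
Duty = $165,020.04 × 62.7% = $103,467.57.
Line 3 (7880.71.29, Dreneth, 5,287 liters, $760,905.04):
Code 7880.71.29 is under a tariff-rate quota (threshold 2,149 liters). In-quota: 2,149 liters at 4.5%; over-quota: 3,138 liters at 31%.
Pro-rata value split: in-quota = $760,905.04 × 2,149/5,287 = $309,284.08; over-quota = $760,905.04 − $309,284.08 = $451,620.96.
In-quota duty = $309,284.08 × 4.5% = $13,917.78. Over-quota duty = $451,620.96 × 31% = $140,002.50.
Line duty = $13,917.78 + $140,002.50 = $153,920.28.
Total = $31,553.82 + $103,467.57 + $153,920.28 = $288,941.67.

$288,941.67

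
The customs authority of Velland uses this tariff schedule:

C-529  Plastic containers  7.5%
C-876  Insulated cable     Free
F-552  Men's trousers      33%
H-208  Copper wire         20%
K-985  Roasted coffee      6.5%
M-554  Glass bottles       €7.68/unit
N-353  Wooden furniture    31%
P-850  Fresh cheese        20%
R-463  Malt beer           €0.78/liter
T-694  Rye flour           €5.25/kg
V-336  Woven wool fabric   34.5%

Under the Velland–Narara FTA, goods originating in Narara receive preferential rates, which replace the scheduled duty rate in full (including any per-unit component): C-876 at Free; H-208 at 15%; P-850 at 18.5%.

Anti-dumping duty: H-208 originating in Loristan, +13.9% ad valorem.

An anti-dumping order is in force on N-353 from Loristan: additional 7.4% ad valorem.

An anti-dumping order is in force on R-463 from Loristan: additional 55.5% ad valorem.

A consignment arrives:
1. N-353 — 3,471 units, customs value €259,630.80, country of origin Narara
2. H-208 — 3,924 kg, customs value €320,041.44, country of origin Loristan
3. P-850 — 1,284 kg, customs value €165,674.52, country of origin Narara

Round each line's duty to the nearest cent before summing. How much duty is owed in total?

Line 1 (N-353, Narara, 3,471 units, €259,630.80):
Base rate for N-353 is 31%.
Origin Narara is the FTA partner but N-353 is not on the preference list; base rate stands.
The additional-duty order on N-353 targets Loristan, not Narara; it does not apply.
Duty = €259,630.80 × 31% = €80,485.55.
Line 2 (H-208, Loristan, 3,924 kg, €320,041.44):
Base rate for H-208 is 20%.
H-208 has an FTA preferential rate, but origin Loristan is not Narara; base rate stands.
Additional duty on H-208 from Loristan: +13.9%. Applied ad valorem rate: 20% + 13.9% = 33.9%.
Duty = €320,041.44 × 33.9% = €108,494.05.
Line 3 (P-850, Narara, 1,284 kg, €165,674.52):
Base rate for P-850 is 20%.
Origin Narara qualifies under the Velland–Narara agreement and P-850 is covered: preferential rate 18.5% applies instead.
Duty = €165,674.52 × 18.5% = €30,649.79.
Total = €80,485.55 + €108,494.05 + €30,649.79 = €219,629.39.

€219,629.39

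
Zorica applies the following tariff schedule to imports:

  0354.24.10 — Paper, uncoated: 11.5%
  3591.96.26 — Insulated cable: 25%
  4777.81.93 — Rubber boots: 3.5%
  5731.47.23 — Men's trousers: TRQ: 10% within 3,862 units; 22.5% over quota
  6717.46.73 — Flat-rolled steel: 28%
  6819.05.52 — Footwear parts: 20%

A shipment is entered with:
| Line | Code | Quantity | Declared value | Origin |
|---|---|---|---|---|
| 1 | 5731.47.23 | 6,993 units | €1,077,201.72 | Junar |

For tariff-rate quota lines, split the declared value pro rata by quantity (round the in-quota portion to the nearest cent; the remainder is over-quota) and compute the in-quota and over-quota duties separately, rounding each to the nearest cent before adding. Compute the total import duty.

Line 1 (5731.47.23, Junar, 6,993 units, €1,077,201.72):
Code 5731.47.23 is under a tariff-rate quota (threshold 3,862 units). In-quota: 3,862 units at 10%; over-quota: 3,131 units at 22.5%.
Pro-rata value split: in-quota = €1,077,201.72 × 3,862/6,993 = €594,902.48; over-quota = €1,077,201.72 − €594,902.48 = €482,299.24.
In-quota duty = €594,902.48 × 10% = €59,490.25. Over-quota duty = €482,299.24 × 22.5% = €108,517.33.
Line duty = €59,490.25 + €108,517.33 = €168,007.58.

€168,007.58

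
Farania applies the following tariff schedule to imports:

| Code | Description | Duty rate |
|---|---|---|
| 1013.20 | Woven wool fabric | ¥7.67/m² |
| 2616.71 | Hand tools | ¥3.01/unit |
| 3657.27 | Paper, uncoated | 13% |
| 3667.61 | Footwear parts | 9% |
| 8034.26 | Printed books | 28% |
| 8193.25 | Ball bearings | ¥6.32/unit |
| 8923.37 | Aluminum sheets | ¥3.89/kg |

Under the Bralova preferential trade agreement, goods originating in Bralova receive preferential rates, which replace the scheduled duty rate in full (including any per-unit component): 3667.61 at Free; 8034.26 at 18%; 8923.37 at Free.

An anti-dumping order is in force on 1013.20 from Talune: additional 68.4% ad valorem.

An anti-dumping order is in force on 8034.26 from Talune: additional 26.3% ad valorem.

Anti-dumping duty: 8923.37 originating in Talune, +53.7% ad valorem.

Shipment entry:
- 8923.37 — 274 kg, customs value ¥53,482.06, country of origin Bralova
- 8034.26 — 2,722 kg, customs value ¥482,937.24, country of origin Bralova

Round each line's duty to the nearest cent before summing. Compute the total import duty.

Line 1 (8923.37, Bralova, 274 kg, ¥53,482.06):
Base rate for 8923.37 is ¥3.89/kg.
Origin Bralova qualifies under the Farania–Bralova agreement and 8923.37 is covered: preferential rate Free applies instead.
The additional-duty order on 8923.37 targets Talune, not Bralova; it does not apply.
Duty = ¥53,482.06 × 0% = ¥0.00.
Line 2 (8034.26, Bralova, 2,722 kg, ¥482,937.24):
Base rate for 8034.26 is 28%.
Origin Bralova qualifies under the Farania–Bralova agreement and 8034.26 is covered: preferential rate 18% applies instead.
The additional-duty order on 8034.26 targets Talune, not Bralova; it does not apply.
Duty = ¥482,937.24 × 18% = ¥86,928.70.
Total = ¥0.00 + ¥86,928.70 = ¥86,928.70.

¥86,928.70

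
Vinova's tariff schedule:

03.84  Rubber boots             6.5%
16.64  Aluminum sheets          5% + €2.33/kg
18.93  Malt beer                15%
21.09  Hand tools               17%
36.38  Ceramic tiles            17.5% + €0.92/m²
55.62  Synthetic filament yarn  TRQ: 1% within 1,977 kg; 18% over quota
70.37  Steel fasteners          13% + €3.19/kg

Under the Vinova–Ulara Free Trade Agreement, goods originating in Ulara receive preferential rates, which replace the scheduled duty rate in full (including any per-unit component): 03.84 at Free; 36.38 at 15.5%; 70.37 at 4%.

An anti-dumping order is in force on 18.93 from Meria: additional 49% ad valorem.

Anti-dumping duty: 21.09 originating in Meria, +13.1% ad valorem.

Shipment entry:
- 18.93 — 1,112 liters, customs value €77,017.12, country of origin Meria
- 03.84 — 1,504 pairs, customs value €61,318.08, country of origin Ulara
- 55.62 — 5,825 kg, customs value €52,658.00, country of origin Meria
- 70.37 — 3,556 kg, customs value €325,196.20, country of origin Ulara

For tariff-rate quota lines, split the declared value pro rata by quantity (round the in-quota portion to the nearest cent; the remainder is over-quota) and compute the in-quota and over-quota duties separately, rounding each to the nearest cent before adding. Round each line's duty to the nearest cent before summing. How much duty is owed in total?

Line 1 (18.93, Meria, 1,112 liters, €77,017.12):
Base rate for 18.93 is 15%.
Additional duty on 18.93 from Meria: +49%. Applied ad valorem rate: 15% + 49% = 64%.
Duty = €77,017.12 × 64% = €49,290.96.
Line 2 (03.84, Ulara, 1,504 pairs, €61,318.08):
Base rate for 03.84 is 6.5%.
Origin Ulara qualifies under the Vinova–Ulara agreement and 03.84 is covered: preferential rate Free applies instead.
Duty = €61,318.08 × 0% = €0.00.
Line 3 (55.62, Meria, 5,825 kg, €52,658.00):
Code 55.62 is under a tariff-rate quota (threshold 1,977 kg). In-quota: 1,977 kg at 1%; over-quota: 3,848 kg at 18%.
Pro-rata value split: in-quota = €52,658.00 × 1,977/5,825 = €17,872.08; over-quota = €52,658.00 − €17,872.08 = €34,785.92.
In-quota duty = €17,872.08 × 1% = €178.72. Over-quota duty = €34,785.92 × 18% = €6,261.47.
Line duty = €178.72 + €6,261.47 = €6,440.19.
Line 4 (70.37, Ulara, 3,556 kg, €325,196.20):
Base rate for 70.37 is 13% + €3.19/kg.
Origin Ulara qualifies under the Vinova–Ulara agreement and 70.37 is covered: preferential rate 4% applies instead.
Duty = €325,196.20 × 4% = €13,007.85.
Total = €49,290.96 + €0.00 + €6,440.19 + €13,007.85 = €68,739.00.

€68,739.00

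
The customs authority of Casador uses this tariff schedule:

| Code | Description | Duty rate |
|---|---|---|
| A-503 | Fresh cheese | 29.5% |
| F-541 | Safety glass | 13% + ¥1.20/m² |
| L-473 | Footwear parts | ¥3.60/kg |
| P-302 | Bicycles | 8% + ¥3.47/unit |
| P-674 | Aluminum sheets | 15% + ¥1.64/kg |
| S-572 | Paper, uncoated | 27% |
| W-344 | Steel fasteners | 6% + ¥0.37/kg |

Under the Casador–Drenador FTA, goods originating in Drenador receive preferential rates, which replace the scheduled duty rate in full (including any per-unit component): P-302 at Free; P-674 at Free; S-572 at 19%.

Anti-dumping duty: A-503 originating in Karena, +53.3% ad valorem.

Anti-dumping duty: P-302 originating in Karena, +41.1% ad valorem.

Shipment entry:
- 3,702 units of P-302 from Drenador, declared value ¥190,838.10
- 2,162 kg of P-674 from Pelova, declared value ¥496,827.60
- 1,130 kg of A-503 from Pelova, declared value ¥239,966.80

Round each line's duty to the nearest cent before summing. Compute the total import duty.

¥148,860.03

Line 1 (P-302, Drenador, 3,702 units, ¥190,838.10):
Base rate for P-302 is 8% + ¥3.47/unit.
Origin Drenador qualifies under the Casador–Drenador agreement and P-302 is covered: preferential rate Free applies instead.
The additional-duty order on P-302 targets Karena, not Drenador; it does not apply.
Duty = ¥190,838.10 × 0% = ¥0.00.
Line 2 (P-674, Pelova, 2,162 kg, ¥496,827.60):
Base rate for P-674 is 15% + ¥1.64/kg.
P-674 has an FTA preferential rate, but origin Pelova is not Drenador; base rate stands.
Duty = ¥496,827.60 × 15% + 2,162 × ¥1.64 = ¥78,069.82.
Line 3 (A-503, Pelova, 1,130 kg, ¥239,966.80):
Base rate for A-503 is 29.5%.
The additional-duty order on A-503 targets Karena, not Pelova; it does not apply.
Duty = ¥239,966.80 × 29.5% = ¥70,790.21.
Total = ¥0.00 + ¥78,069.82 + ¥70,790.21 = ¥148,860.03.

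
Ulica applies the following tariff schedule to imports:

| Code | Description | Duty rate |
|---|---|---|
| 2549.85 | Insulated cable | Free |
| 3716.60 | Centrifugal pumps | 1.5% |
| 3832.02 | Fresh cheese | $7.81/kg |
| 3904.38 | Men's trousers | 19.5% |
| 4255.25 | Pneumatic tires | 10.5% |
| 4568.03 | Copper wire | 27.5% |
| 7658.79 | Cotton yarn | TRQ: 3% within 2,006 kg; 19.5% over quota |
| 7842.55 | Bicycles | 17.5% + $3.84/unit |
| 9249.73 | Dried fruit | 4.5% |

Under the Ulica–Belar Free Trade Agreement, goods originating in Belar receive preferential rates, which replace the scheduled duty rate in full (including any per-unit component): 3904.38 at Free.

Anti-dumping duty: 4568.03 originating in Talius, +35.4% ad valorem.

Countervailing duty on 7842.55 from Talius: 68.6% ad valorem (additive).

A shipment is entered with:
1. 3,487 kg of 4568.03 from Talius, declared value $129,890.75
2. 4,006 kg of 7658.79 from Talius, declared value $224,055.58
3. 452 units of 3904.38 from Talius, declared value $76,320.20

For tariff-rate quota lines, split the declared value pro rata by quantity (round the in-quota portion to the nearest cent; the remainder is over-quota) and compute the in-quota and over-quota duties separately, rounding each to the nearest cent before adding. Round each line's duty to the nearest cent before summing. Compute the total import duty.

$121,762.29

Line 1 (4568.03, Talius, 3,487 kg, $129,890.75):
Base rate for 4568.03 is 27.5%.
Additional duty on 4568.03 from Talius: +35.4%. Applied ad valorem rate: 27.5% + 35.4% = 62.9%.
Duty = $129,890.75 × 62.9% = $81,701.28.
Line 2 (7658.79, Talius, 4,006 kg, $224,055.58):
Code 7658.79 is under a tariff-rate quota (threshold 2,006 kg). In-quota: 2,006 kg at 3%; over-quota: 2,000 kg at 19.5%.
Pro-rata value split: in-quota = $224,055.58 × 2,006/4,006 = $112,195.58; over-quota = $224,055.58 − $112,195.58 = $111,860.00.
In-quota duty = $112,195.58 × 3% = $3,365.87. Over-quota duty = $111,860.00 × 19.5% = $21,812.70.
Line duty = $3,365.87 + $21,812.70 = $25,178.57.
Line 3 (3904.38, Talius, 452 units, $76,320.20):
Base rate for 3904.38 is 19.5%.
3904.38 has an FTA preferential rate, but origin Talius is not Belar; base rate stands.
Duty = $76,320.20 × 19.5% = $14,882.44.
Total = $81,701.28 + $25,178.57 + $14,882.44 = $121,762.29.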